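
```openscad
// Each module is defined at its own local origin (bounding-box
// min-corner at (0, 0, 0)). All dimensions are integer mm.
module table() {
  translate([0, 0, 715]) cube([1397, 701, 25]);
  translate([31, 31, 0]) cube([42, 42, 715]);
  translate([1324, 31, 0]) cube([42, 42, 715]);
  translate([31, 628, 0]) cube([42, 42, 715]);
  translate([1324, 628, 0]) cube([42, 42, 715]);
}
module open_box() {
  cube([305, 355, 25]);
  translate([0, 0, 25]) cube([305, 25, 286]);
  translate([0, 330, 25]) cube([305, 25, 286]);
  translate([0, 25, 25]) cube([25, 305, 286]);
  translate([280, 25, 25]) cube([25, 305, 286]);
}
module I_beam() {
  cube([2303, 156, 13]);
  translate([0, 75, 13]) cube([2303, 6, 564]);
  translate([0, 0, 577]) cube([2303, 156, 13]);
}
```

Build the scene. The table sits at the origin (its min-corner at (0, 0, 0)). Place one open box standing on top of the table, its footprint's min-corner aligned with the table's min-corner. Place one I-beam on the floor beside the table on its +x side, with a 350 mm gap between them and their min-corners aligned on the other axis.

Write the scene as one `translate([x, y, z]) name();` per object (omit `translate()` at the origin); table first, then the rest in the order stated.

table();
translate([0, 0, 740]) open_box();
translate([1747, 0, 0]) I_beam();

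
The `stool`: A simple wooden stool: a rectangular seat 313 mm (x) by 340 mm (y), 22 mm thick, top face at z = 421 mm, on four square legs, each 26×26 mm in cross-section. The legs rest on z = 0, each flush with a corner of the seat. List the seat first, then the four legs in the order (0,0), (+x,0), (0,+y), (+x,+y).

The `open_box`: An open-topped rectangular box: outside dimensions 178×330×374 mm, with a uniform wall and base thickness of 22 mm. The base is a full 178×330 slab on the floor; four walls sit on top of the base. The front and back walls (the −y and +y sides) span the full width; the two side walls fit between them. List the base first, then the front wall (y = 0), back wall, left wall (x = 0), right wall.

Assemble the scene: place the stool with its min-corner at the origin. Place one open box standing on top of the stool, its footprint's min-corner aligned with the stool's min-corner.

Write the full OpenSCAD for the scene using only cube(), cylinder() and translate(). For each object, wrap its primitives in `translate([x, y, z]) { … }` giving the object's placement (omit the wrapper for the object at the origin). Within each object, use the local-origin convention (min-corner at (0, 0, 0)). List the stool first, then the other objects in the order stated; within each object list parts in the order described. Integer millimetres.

translate([0, 0, 399]) cube([313, 340, 22]);
cube([26, 26, 399]);
translate([287, 0, 0]) cube([26, 26, 399]);
translate([0, 314, 0]) cube([26, 26, 399]);
translate([287, 314, 0]) cube([26, 26, 399]);
translate([0, 0, 421]) {
  cube([178, 330, 22]);
  translate([0, 0, 22]) cube([178, 22, 352]);
  translate([0, 308, 22]) cube([178, 22, 352]);
  translate([0, 22, 22]) cube([22, 286, 352]);
  translate([156, 22, 22]) cube([22, 286, 352]);
}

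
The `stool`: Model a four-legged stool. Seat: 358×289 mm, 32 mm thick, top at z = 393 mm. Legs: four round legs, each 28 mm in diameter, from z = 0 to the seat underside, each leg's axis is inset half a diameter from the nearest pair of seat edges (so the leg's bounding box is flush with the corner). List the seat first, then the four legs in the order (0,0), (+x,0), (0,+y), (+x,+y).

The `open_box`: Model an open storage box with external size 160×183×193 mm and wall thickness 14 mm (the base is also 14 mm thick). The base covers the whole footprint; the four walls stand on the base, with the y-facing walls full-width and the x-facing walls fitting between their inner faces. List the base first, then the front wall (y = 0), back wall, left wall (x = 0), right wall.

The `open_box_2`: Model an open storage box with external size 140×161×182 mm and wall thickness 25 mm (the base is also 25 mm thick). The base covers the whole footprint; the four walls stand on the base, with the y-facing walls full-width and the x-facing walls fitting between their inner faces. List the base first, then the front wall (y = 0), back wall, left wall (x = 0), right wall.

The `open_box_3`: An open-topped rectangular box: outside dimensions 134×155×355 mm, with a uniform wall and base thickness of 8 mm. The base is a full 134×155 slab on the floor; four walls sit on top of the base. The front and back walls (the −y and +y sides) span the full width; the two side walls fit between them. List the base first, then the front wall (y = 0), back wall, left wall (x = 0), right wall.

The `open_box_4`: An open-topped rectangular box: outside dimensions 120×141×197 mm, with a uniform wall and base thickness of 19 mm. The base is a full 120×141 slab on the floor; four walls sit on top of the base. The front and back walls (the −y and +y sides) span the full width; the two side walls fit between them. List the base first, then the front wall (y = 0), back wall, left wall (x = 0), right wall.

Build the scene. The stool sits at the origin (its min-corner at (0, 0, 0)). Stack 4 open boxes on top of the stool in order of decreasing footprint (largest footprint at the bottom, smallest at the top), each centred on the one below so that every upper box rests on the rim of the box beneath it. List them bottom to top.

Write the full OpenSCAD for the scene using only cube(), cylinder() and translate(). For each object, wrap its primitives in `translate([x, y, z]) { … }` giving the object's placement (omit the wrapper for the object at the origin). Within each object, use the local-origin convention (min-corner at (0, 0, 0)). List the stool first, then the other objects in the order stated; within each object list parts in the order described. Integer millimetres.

translate([0, 0, 361]) cube([358, 289, 32]);
translate([14, 14, 0]) cylinder(h = 361, r = 14);
translate([344, 14, 0]) cylinder(h = 361, r = 14);
translate([14, 275, 0]) cylinder(h = 361, r = 14);
translate([344, 275, 0]) cylinder(h = 361, r = 14);
translate([99, 53, 393]) {
  cube([160, 183, 14]);
  translate([0, 0, 14]) cube([160, 14, 179]);
  translate([0, 169, 14]) cube([160, 14, 179]);
  translate([0, 14, 14]) cube([14, 155, 179]);
  translate([146, 14, 14]) cube([14, 155, 179]);
}
translate([109, 64, 586]) {
  cube([140, 161, 25]);
  translate([0, 0, 25]) cube([140, 25, 157]);
  translate([0, 136, 25]) cube([140, 25, 157]);
  translate([0, 25, 25]) cube([25, 111, 157]);
  translate([115, 25, 25]) cube([25, 111, 157]);
}
translate([112, 67, 768]) {
  cube([134, 155, 8]);
  translate([0, 0, 8]) cube([134, 8, 347]);
  translate([0, 147, 8]) cube([134, 8, 347]);
  translate([0, 8, 8]) cube([8, 139, 347]);
  translate([126, 8, 8]) cube([8, 139, 347]);
}
translate([119, 74, 1123]) {
  cube([120, 141, 19]);
  translate([0, 0, 19]) cube([120, 19, 178]);
  translate([0, 122, 19]) cube([120, 19, 178]);
  translate([0, 19, 19]) cube([19, 103, 178]);
  translate([101, 19, 19]) cube([19, 103, 178]);
}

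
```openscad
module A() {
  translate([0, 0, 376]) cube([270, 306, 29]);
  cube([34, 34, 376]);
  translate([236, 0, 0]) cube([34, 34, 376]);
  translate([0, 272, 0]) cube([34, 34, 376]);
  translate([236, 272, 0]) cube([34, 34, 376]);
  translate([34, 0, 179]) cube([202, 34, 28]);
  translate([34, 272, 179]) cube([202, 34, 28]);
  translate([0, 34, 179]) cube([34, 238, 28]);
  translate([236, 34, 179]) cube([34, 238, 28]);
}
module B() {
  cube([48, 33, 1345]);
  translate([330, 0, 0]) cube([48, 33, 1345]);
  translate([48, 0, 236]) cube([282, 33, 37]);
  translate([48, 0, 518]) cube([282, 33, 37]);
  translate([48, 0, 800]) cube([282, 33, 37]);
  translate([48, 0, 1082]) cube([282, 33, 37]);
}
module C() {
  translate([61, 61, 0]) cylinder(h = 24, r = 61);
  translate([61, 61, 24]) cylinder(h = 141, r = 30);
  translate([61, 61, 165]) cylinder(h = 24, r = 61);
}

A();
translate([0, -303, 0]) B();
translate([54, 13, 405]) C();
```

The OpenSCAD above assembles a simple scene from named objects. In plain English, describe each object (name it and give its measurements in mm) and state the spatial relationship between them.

A is a four-legged stool. The seat is 270×306 mm, 29 mm thick, top at z = 405 mm. It stands on four square legs, each 34×34 mm in cross-section, from z = 0 to the seat underside, each flush with a corner of the seat. Four stretchers, 34 mm wide and 28 mm tall, connect adjacent legs with their undersides at z = 179 mm, each running between the inner faces of the legs it joins and aligned with the legs' outer faces on the other axis.

B is a wooden ladder with two side rails of 48×33 mm section and 1345 mm height, set 378 mm apart overall. Between them run 4 rectangular rungs (33 mm deep, 37 mm thick), front faces flush with the rails' −y face. The bottom of the first rung is 236 mm above the floor and each subsequent rung is 282 mm higher than the one below.

C is a spool: two coaxial disc flanges of radius 61 mm and thickness 24 mm, joined by a core cylinder of radius 30 mm and height 141 mm. The lower flange rests on z = 0 and the three cylinders share a vertical axis.

The ladder is on the floor beside the stool on its −y side. The spool is on top of the stool.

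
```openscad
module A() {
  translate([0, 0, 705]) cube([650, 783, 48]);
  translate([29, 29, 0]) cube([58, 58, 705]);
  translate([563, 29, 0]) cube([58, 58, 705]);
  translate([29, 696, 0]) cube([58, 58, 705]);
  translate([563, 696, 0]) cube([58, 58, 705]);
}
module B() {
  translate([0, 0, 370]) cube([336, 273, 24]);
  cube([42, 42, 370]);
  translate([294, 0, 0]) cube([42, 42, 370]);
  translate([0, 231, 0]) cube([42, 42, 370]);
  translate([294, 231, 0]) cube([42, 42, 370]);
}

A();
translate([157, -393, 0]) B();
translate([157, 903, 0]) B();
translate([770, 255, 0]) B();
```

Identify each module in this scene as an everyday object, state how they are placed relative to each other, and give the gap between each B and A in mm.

A is a table. B is a stool. Three stools sit around the table at the −y, +y, +x sides. The gap between each stool and the table is 120 mm.

Each stool's nearest face is 120 mm from the table's bounding box.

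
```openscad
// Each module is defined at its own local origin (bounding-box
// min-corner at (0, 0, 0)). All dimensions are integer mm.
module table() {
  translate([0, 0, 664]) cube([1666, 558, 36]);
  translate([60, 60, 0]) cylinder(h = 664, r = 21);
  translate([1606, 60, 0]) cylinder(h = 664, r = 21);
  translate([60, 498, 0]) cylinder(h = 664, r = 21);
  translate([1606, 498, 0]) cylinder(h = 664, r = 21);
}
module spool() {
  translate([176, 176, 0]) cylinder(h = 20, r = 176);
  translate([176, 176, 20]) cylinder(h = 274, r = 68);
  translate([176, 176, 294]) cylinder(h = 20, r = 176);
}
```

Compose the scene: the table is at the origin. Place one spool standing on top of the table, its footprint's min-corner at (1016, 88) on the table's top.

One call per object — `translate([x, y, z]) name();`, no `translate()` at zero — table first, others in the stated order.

table();
translate([1016, 88, 700]) spool();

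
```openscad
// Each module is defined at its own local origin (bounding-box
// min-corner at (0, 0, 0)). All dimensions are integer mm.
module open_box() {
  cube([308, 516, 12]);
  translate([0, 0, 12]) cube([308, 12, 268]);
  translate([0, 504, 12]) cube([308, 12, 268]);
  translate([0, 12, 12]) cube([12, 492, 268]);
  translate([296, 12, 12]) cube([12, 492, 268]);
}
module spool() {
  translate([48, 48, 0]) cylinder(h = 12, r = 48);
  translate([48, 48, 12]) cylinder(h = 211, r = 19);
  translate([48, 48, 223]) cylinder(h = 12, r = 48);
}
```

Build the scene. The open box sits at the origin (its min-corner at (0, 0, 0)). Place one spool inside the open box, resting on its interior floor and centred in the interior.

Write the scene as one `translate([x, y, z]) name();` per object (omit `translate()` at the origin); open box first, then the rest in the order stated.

open_box();
translate([106, 210, 12]) spool();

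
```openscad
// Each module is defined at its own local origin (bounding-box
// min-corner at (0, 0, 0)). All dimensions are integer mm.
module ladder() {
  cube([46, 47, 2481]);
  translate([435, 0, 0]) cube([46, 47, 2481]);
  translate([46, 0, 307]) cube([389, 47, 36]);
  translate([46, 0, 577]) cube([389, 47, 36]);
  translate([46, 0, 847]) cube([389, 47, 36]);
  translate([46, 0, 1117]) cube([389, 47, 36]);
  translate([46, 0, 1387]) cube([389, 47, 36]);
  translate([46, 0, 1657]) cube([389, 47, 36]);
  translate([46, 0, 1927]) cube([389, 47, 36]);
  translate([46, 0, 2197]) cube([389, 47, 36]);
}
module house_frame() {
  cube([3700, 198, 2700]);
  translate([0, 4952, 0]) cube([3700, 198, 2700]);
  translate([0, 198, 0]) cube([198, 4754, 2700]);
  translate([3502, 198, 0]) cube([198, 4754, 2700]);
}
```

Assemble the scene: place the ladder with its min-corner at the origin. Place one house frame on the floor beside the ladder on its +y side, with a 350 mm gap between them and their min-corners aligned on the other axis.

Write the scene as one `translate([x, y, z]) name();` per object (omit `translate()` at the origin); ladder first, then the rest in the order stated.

ladder();
translate([0, 397, 0]) house_frame();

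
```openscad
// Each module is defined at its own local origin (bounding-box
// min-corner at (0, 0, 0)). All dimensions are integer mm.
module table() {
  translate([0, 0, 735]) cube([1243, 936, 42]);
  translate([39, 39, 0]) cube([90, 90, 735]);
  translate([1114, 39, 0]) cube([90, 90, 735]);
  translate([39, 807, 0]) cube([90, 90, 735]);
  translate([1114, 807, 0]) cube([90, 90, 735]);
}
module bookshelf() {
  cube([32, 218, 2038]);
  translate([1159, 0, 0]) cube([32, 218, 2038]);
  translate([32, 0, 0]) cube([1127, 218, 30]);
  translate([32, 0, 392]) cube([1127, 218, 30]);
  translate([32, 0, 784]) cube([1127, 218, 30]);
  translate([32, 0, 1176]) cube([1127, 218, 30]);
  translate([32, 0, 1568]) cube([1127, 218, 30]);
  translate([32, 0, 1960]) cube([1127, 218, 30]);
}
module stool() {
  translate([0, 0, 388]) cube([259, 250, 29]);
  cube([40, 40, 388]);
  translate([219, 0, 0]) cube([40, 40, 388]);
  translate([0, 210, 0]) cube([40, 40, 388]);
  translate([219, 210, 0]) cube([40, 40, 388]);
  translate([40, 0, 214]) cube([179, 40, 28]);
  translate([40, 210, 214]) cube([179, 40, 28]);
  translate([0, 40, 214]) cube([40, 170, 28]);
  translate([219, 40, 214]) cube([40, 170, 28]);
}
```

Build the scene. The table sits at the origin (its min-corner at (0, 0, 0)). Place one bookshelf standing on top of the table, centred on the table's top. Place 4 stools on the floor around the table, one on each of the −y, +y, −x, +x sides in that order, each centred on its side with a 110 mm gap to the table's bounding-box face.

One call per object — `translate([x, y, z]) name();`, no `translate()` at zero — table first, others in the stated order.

table();
translate([26, 359, 777]) bookshelf();
translate([492, -360, 0]) stool();
translate([492, 1046, 0]) stool();
translate([-369, 343, 0]) stool();
translate([1353, 343, 0]) stool();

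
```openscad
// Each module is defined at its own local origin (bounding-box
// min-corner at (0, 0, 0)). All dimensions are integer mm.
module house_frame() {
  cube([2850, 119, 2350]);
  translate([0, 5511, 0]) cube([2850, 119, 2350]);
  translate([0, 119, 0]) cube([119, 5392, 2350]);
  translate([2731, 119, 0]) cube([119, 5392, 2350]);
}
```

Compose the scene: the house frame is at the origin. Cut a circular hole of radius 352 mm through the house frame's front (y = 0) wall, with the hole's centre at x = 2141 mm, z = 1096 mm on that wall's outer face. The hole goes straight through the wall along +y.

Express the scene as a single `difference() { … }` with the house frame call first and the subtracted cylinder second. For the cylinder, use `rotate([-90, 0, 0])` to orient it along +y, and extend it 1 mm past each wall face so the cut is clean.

difference() {
  house_frame();
  translate([2141, -1, 1096]) rotate([-90, 0, 0]) cylinder(h = 121, r = 352);
}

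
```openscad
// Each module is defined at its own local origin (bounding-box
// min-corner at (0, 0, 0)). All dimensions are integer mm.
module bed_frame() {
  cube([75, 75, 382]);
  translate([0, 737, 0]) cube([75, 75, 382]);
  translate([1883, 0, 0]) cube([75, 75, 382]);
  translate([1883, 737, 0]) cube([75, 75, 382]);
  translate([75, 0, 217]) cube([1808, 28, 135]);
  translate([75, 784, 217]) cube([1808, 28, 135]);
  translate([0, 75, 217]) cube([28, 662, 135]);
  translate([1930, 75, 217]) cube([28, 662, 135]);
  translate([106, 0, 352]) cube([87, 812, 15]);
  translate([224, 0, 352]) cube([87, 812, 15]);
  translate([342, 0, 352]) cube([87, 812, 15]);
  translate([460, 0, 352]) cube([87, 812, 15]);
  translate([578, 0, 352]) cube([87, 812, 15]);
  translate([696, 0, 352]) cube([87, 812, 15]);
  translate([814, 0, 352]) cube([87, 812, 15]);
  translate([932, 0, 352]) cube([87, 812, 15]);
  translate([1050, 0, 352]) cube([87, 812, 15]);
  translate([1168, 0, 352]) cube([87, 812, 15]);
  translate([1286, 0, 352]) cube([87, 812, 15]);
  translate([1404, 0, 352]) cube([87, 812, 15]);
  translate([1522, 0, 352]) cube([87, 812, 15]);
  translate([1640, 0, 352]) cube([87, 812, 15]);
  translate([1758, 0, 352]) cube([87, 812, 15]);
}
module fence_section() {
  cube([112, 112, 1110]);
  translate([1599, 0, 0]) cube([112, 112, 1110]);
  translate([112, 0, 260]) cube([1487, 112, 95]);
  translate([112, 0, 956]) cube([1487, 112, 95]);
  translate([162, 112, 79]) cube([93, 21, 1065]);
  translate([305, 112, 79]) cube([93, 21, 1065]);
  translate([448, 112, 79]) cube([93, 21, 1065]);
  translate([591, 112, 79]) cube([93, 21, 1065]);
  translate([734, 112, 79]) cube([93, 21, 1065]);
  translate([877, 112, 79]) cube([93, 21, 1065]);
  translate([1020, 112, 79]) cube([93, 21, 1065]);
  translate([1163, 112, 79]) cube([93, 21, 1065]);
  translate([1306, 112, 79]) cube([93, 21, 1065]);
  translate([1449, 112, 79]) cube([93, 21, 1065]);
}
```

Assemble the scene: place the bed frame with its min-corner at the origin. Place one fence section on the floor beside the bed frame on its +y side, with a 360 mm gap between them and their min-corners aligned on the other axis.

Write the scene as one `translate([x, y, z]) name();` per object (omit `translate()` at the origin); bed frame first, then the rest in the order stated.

bed_frame();
translate([0, 1172, 0]) fence_section();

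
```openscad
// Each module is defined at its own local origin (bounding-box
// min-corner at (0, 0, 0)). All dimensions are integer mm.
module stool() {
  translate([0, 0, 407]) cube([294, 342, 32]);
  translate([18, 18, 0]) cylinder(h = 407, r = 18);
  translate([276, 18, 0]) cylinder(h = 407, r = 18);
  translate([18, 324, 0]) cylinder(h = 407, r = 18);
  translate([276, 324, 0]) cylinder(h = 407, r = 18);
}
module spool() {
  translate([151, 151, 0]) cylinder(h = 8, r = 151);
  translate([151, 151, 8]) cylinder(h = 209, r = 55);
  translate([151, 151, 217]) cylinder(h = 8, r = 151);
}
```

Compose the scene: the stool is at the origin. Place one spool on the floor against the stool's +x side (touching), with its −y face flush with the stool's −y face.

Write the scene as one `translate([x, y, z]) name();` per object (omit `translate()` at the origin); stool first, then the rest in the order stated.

stool();
translate([294, 0, 0]) spool();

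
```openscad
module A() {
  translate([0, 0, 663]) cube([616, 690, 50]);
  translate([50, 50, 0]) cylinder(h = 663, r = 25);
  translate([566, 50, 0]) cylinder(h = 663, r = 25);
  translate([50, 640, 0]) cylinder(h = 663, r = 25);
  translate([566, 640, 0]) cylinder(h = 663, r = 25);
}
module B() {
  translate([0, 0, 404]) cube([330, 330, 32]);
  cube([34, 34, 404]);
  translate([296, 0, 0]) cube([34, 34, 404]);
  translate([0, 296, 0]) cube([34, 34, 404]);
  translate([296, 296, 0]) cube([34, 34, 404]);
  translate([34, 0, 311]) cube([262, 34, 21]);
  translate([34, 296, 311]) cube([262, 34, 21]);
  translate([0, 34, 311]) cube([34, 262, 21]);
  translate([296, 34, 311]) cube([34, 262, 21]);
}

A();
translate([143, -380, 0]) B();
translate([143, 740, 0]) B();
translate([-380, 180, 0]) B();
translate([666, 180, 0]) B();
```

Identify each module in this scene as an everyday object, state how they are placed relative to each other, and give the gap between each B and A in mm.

A is a table. B is a stool. Four stools sit around the table at the −y, +y, −x, +x sides. The gap between each stool and the table is 50 mm.

Each stool's nearest face is 50 mm from the table's bounding box.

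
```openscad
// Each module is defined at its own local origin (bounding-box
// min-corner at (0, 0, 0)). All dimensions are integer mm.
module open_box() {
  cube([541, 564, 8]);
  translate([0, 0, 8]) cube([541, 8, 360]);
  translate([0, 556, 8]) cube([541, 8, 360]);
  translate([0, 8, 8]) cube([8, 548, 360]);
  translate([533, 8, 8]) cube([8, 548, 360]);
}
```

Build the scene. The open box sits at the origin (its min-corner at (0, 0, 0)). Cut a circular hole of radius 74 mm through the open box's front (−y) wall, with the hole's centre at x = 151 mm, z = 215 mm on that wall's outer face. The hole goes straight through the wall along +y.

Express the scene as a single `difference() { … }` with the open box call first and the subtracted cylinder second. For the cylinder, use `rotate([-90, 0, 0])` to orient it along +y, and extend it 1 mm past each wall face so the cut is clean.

difference() {
  open_box();
  translate([151, -1, 215]) rotate([-90, 0, 0]) cylinder(h = 10, r = 74);
}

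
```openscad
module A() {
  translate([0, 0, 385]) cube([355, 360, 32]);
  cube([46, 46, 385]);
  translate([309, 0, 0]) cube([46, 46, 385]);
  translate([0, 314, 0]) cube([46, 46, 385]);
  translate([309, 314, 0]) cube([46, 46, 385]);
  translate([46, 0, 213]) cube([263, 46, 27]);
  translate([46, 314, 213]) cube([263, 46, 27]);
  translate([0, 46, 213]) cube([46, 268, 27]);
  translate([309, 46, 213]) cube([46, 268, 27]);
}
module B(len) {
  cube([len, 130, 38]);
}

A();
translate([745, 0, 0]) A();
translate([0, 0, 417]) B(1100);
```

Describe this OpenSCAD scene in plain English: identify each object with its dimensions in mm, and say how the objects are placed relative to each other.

A is a four-legged stool. The seat is a 355×360×32 mm slab whose top surface is at z = 417 mm; four square legs, each 46×46 mm in cross-section, run from the floor (z = 0) to the underside of the seat, each flush with a corner of the seat. Four stretchers, 46 mm wide and 27 mm tall, connect adjacent legs with their undersides at z = 213 mm, each running between the inner faces of the legs it joins and aligned with the legs' outer faces on the other axis.

B is a rectangular beam 1100 mm long (x), 130 mm deep (y), 38 mm thick (z).

The beam spans the tops of two stools placed 390 mm apart, resting at z = 417 mm.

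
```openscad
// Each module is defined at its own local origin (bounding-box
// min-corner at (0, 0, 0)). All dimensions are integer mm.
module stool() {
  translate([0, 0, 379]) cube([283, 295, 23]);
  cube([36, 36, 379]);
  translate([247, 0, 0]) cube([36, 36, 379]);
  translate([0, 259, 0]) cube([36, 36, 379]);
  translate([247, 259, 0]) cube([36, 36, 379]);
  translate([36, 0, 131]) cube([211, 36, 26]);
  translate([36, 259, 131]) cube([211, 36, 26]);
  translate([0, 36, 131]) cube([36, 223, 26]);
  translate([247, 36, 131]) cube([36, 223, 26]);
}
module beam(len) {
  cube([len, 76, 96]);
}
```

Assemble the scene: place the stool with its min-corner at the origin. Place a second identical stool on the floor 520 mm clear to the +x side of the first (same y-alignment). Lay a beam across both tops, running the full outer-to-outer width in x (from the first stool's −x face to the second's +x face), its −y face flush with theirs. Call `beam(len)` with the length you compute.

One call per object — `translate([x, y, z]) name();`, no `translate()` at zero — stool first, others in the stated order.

stool();
translate([803, 0, 0]) stool();
translate([0, 0, 402]) beam(1086);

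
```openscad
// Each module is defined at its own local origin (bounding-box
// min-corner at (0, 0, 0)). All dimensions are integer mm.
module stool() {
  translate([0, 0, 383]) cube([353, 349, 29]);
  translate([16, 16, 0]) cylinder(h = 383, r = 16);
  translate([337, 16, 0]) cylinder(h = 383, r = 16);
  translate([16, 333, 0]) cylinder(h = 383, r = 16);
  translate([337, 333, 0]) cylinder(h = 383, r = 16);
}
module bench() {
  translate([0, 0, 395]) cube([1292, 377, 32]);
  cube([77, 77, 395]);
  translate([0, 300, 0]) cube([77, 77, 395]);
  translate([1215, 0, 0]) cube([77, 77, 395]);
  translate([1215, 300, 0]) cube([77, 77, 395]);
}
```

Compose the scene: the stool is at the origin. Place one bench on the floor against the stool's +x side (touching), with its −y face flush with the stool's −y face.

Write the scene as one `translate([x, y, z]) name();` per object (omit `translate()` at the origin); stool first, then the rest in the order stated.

stool();
translate([353, 0, 0]) bench();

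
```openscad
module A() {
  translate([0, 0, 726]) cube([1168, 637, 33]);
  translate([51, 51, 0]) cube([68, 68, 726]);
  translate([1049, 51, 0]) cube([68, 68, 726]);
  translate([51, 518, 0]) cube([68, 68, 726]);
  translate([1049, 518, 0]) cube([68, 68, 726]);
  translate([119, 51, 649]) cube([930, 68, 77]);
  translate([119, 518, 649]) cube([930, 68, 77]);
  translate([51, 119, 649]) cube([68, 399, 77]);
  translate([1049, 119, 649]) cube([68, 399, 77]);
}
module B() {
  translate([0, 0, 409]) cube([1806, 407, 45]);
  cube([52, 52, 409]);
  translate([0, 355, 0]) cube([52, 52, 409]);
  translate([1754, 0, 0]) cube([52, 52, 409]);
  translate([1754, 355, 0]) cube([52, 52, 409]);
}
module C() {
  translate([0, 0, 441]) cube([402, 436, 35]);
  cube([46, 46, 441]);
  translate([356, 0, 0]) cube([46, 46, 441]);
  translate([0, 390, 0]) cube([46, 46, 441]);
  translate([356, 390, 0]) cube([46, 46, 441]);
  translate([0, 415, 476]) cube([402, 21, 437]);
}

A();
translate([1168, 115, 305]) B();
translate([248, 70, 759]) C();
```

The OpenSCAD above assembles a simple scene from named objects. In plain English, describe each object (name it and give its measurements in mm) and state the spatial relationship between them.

A is a rectangular dining table. The top is 1168×637×33 mm with its upper surface at z = 759 mm. It stands on four 68×68 mm square legs, each inset 51 mm from the nearest pair of top edges, running from the floor to the underside of the top. Four apron rails, 68 mm thick and 77 mm tall, run between adjacent legs with their top edges flush with the underside of the top and their outer faces flush with the legs' outer faces.

B is a bench: a 1806×407 mm seat slab, 45 mm thick, top at z = 454 mm, on four 52×52 mm square legs flush with the seat corners and standing on z = 0.

C is a chair. The seat is a 402×436×35 mm slab with its top at z = 476 mm, on four 46×46 mm corner legs (flush with the seat edges, standing on z = 0). A flat backrest 21 mm thick, 437 mm tall, spans the full seat width and rises from the seat top along its +y edge, rear face flush with the rear of the seat.

The bench is beside the table with their tops flush at z = 759. The chair is on top of the table.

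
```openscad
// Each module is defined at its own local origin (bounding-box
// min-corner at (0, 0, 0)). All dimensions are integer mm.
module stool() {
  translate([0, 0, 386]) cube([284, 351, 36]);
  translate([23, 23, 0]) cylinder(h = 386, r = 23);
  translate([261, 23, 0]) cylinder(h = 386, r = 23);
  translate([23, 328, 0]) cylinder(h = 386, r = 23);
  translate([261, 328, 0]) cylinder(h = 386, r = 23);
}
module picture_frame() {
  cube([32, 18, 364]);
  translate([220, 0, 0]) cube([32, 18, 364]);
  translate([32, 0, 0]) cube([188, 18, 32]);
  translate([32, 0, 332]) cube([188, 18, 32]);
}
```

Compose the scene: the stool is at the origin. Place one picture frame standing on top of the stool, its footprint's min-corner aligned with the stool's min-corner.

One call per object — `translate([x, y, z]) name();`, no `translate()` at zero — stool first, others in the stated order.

stool();
translate([0, 0, 422]) picture_frame();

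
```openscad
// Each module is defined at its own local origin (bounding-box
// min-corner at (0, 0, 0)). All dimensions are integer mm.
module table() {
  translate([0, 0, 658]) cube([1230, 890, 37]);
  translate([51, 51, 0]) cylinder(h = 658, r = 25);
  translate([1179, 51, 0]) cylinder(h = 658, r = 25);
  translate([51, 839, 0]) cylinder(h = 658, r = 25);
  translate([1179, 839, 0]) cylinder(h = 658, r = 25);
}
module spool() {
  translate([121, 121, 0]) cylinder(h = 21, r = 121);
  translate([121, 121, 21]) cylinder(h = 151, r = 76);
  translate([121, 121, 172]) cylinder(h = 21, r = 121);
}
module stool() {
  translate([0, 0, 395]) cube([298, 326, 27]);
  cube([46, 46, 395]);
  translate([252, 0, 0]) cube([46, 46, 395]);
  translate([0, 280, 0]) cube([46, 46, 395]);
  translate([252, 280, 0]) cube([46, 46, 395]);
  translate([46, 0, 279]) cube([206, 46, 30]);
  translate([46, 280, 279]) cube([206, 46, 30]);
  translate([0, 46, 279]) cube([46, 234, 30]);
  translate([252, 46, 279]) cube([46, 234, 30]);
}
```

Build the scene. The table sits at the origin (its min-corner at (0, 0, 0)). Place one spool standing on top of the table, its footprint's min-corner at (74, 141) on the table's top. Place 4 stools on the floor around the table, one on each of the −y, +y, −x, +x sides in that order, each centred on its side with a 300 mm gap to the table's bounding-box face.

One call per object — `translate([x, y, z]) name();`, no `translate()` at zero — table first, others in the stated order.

table();
translate([74, 141, 695]) spool();
translate([466, -626, 0]) stool();
translate([466, 1190, 0]) stool();
translate([-598, 282, 0]) stool();
translate([1530, 282, 0]) stool();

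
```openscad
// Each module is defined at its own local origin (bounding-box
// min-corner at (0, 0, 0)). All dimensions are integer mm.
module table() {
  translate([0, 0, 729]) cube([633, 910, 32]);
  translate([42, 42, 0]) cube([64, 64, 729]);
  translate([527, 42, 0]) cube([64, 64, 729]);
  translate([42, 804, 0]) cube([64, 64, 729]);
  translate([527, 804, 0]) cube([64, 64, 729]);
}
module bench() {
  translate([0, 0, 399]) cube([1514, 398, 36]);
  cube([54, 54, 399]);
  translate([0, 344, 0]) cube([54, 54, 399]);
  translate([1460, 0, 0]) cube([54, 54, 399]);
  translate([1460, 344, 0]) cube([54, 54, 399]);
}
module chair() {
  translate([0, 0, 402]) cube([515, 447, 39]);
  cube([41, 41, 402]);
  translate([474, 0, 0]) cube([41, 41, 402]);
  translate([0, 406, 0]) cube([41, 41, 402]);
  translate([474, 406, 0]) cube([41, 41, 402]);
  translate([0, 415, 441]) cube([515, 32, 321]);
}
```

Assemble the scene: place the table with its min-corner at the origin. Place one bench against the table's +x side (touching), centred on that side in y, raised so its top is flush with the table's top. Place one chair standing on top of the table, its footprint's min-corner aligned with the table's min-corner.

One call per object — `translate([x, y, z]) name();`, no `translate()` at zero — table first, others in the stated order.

table();
translate([633, 256, 326]) bench();
translate([0, 0, 761]) chair();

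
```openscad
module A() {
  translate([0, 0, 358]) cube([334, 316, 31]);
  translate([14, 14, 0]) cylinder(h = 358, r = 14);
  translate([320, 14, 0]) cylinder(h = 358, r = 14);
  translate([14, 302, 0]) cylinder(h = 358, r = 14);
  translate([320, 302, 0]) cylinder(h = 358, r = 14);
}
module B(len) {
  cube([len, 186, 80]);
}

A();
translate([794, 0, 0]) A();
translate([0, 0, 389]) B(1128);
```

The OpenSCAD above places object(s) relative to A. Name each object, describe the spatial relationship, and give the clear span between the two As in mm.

Second stool starts at x = 794; first ends at x = 334; clear span = 794 − 334 = 460 mm.

A is a stool. B is a beam. A beam spans the tops of two stools. The clear span between the two stools is 460 mm.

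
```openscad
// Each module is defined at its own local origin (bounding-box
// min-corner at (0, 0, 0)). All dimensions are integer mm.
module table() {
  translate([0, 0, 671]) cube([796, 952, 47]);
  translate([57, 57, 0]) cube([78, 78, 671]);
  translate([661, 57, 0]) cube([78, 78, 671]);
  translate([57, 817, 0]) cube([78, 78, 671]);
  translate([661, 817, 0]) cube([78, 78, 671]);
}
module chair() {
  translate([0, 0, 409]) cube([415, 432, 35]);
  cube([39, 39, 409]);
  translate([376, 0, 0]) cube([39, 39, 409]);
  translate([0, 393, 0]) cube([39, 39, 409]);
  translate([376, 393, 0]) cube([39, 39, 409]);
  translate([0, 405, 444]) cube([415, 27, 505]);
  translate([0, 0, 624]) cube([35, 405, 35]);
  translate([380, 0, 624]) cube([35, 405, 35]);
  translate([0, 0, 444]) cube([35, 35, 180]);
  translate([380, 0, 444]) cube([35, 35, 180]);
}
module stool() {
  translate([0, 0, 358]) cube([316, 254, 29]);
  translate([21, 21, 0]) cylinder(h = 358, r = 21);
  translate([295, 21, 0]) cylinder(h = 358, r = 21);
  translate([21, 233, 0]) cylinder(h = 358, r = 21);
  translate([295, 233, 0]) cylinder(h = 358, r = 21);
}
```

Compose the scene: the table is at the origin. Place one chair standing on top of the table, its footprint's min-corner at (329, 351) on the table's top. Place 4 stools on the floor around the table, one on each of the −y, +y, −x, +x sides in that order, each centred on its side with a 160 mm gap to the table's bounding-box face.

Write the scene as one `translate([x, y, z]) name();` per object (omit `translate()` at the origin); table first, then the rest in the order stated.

table();
translate([329, 351, 718]) chair();
translate([240, -414, 0]) stool();
translate([240, 1112, 0]) stool();
translate([-476, 349, 0]) stool();
translate([956, 349, 0]) stool();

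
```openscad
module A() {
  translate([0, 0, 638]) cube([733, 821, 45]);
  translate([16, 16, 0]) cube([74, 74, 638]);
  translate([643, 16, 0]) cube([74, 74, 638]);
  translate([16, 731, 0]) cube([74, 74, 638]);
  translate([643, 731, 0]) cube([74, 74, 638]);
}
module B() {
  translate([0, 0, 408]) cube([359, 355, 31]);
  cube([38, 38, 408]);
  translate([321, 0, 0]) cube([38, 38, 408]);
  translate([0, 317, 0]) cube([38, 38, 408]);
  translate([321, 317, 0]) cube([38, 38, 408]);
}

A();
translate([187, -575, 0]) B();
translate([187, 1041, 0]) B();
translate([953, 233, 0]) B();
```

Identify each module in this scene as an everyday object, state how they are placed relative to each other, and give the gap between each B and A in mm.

Each stool's nearest face is 220 mm from the table's bounding box.

A is a table. B is a stool. Three stools sit around the table at the −y, +y, +x sides. The gap between each stool and the table is 220 mm.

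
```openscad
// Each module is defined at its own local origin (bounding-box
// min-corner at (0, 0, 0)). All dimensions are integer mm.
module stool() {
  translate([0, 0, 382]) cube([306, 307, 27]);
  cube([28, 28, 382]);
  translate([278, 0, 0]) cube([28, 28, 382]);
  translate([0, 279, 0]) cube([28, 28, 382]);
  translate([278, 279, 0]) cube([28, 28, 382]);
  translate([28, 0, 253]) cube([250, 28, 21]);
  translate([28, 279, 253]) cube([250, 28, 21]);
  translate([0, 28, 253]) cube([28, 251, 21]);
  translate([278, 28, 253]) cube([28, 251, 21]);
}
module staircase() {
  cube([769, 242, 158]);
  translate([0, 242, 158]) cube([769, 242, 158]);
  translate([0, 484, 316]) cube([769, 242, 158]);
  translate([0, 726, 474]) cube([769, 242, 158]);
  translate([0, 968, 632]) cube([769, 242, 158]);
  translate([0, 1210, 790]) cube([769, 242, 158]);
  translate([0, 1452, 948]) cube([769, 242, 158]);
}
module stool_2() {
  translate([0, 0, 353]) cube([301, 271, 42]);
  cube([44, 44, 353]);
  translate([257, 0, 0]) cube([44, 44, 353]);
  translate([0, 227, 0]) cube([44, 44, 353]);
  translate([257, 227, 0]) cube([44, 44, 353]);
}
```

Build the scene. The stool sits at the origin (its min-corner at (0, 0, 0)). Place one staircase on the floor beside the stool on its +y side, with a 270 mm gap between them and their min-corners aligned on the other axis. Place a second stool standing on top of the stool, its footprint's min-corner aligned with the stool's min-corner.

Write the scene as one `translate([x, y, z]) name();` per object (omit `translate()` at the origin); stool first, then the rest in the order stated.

stool();
translate([0, 577, 0]) staircase();
translate([0, 0, 409]) stool_2();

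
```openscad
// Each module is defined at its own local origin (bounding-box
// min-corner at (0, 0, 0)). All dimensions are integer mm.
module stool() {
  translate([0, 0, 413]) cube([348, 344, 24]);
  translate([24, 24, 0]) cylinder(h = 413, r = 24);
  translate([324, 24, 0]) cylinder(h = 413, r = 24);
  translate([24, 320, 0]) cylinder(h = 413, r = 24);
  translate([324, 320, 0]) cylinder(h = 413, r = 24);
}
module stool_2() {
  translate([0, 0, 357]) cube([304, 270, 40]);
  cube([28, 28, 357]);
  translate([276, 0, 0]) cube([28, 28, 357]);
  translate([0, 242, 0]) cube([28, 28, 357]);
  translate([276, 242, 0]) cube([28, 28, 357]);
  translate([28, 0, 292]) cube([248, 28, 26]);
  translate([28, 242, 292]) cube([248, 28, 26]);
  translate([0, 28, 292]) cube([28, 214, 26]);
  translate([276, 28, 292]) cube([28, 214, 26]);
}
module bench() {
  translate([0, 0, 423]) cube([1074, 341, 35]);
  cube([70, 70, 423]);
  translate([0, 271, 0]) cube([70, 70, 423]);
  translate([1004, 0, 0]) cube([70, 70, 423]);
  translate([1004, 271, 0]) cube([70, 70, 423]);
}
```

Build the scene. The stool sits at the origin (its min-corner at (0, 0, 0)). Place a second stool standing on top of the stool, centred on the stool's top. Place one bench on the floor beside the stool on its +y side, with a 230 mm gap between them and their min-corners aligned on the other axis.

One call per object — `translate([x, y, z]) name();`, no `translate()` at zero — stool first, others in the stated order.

stool();
translate([22, 37, 437]) stool_2();
translate([0, 574, 0]) bench();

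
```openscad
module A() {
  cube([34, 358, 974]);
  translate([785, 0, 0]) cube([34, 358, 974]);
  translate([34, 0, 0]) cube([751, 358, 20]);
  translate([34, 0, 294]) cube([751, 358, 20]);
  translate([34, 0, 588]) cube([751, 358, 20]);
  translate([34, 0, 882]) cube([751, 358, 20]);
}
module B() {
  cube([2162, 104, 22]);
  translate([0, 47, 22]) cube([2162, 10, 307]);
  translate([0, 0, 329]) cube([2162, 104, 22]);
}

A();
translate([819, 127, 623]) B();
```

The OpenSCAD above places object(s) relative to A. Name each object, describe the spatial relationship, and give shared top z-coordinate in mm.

Both tops at z = 974 mm.

A is a bookshelf. B is an I-beam. The I-beam is beside the bookshelf with their tops flush at z = 974. The shared top z-coordinate is 974 mm.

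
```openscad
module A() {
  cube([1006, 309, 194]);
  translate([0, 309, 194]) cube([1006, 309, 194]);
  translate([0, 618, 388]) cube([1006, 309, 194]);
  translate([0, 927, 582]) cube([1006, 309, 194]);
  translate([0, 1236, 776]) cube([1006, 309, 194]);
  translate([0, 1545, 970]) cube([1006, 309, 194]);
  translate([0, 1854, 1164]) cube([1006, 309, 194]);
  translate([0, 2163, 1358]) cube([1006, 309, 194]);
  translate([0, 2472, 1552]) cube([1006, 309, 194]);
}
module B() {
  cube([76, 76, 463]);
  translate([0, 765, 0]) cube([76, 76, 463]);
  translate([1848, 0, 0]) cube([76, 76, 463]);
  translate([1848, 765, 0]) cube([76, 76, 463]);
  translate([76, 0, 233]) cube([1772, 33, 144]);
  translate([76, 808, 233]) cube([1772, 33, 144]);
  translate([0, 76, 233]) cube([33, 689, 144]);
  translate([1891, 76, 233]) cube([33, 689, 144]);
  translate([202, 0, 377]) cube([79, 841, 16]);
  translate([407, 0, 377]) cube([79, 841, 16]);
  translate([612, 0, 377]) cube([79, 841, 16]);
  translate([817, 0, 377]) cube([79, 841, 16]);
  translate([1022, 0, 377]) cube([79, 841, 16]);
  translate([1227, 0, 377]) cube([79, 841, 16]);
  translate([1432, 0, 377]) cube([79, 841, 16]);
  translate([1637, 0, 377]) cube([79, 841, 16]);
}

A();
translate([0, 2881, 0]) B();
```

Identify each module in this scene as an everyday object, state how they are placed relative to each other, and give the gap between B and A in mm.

A is a staircase. B is a bed frame. The bed frame is on the floor beside the staircase on its +y side. The gap between the bed frame and the staircase is 100 mm.

The bed frame's nearest face is 100 mm from the staircase's +y face.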